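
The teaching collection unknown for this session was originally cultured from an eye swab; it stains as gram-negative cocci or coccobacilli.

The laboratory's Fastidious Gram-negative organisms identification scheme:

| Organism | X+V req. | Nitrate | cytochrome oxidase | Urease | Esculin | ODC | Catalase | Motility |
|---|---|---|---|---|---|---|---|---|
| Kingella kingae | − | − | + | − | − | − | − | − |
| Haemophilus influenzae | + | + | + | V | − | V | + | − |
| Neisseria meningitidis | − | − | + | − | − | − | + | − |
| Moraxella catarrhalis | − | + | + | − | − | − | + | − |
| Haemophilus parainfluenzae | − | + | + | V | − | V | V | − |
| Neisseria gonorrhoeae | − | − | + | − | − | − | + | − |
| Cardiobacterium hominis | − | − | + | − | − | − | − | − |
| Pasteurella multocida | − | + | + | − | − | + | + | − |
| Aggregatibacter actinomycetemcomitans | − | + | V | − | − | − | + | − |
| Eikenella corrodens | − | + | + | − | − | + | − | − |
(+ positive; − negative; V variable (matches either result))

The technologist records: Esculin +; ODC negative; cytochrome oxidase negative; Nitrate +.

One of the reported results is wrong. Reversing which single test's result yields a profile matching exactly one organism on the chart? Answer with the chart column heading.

Esculin

As reported, no row in the chart matches all 4 reactions.
Reversing Esculin (to −) → unique match: Aggregatibacter actinomycetemcomitans.
Reversing Nitrate → still no organism matches.
Reversing cytochrome oxidase → still no organism matches.
Reversing ODC → still no organism matches.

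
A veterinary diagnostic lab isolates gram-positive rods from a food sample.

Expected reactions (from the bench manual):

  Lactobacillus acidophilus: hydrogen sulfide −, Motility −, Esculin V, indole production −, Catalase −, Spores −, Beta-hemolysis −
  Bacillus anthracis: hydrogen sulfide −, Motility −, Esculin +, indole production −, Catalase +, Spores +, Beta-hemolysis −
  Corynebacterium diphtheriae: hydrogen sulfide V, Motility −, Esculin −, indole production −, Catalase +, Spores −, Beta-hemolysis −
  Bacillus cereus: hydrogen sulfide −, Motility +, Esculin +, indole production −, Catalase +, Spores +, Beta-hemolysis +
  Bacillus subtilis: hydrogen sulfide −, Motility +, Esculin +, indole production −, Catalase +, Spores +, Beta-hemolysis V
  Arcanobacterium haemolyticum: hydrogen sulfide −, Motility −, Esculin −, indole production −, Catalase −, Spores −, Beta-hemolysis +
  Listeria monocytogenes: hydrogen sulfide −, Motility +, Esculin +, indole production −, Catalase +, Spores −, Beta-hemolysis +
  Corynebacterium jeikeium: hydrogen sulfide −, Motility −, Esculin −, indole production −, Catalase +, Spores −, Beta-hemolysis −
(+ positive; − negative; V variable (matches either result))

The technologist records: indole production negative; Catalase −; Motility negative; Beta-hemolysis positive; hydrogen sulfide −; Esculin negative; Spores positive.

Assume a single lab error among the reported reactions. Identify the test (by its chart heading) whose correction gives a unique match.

Spores

As reported, no row in the chart matches all 7 reactions.
Reversing Motility → still no organism matches.
Reversing Spores (to −) → unique match: Arcanobacterium haemolyticum.
Reversing Beta-hemolysis → still no organism matches.
Reversing Catalase → still no organism matches.
Reversing Esculin → still no organism matches.
Reversing hydrogen sulfide → still no organism matches.
Reversing indole production → still no organism matches.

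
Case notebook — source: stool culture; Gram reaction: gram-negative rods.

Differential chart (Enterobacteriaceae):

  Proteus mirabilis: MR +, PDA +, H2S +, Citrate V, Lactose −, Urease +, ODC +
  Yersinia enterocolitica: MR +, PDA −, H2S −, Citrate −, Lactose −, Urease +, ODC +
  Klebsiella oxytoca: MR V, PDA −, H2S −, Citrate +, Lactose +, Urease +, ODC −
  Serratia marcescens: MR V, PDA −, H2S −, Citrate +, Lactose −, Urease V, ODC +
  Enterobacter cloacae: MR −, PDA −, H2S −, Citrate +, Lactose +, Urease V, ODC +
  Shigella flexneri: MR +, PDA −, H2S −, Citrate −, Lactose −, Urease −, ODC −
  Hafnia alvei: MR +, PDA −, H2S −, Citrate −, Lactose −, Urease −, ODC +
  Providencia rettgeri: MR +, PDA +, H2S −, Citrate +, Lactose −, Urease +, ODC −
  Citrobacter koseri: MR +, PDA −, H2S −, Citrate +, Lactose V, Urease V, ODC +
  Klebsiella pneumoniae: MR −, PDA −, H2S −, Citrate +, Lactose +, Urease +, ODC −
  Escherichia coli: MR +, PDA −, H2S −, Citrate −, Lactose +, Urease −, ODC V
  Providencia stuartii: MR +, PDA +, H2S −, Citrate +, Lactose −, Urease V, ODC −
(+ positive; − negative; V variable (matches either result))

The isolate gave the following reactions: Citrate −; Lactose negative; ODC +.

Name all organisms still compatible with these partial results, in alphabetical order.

Hafnia alvei, Proteus mirabilis, Yersinia enterocolitica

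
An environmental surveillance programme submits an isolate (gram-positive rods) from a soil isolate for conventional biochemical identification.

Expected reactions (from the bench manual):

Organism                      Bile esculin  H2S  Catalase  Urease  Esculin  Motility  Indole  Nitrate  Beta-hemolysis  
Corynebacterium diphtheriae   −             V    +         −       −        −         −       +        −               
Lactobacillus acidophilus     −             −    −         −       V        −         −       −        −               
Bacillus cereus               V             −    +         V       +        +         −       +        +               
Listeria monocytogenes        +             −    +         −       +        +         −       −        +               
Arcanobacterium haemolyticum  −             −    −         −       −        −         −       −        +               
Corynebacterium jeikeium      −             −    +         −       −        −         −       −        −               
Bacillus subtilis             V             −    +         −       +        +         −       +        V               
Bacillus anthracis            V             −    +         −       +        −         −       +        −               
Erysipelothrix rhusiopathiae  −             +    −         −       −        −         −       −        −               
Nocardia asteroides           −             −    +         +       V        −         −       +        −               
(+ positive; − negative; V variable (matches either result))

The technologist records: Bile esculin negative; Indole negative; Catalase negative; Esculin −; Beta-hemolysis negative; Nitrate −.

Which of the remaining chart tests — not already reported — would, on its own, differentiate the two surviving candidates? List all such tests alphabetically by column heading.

H2S

Bile esculin −: excludes Listeria monocytogenes — 9 left.
Nitrate −: excludes 5 organisms — 4 left.
Esculin −: all 4 remaining candidates are consistent.
Indole −: all 4 remaining candidates are consistent.
Beta-hemolysis −: excludes Arcanobacterium haemolyticum — 3 left.
Catalase −: excludes Corynebacterium jeikeium — 2 left.
Two candidates remain: Erysipelothrix rhusiopathiae and Lactobacillus acidophilus.
  H2S: Erysipelothrix rhusiopathiae +, Lactobacillus acidophilus − — discriminates.
  Urease: − vs − — same for both, does not separate.
  Motility: − vs − — same for both, does not separate.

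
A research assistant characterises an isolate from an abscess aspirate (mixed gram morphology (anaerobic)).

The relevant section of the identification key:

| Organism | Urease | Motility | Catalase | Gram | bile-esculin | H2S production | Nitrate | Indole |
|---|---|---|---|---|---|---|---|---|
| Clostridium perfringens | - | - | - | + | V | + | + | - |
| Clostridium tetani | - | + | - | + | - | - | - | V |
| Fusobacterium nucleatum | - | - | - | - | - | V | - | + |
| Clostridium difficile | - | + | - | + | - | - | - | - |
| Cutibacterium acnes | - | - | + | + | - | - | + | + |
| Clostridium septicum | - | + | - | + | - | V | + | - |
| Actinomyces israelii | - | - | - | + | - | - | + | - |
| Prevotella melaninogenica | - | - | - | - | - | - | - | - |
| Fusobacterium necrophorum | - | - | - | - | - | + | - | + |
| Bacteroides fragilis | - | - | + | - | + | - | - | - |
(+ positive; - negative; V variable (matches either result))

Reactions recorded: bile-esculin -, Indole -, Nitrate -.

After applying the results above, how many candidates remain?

bile-esculin -: excludes Bacteroides fragilis — 9 left.
Nitrate -: excludes Clostridium perfringens, Cutibacterium acnes, Clostridium septicum, Actinomyces israelii — 5 left.
Indole -: excludes Fusobacterium nucleatum, Fusobacterium necrophorum — 3 left.
Still consistent: Clostridium difficile, Clostridium tetani, Prevotella melaninogenica.

3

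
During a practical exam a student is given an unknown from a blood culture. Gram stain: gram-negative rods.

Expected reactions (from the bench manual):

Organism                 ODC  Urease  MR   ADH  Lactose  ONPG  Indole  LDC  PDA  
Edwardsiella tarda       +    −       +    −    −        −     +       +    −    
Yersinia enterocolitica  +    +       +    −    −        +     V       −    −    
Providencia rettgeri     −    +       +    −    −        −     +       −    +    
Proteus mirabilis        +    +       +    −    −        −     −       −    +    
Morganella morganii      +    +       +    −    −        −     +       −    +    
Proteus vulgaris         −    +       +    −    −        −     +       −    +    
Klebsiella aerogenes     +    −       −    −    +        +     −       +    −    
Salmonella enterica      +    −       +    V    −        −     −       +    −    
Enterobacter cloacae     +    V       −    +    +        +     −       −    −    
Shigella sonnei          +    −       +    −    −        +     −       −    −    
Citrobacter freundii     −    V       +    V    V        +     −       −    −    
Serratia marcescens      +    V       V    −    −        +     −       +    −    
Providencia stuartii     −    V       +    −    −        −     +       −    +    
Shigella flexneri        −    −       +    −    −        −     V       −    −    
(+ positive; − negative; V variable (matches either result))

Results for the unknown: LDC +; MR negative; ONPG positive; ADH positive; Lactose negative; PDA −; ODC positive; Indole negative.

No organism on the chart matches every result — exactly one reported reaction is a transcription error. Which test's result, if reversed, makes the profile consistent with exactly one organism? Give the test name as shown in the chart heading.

ADH

As reported, no row in the chart matches all 8 reactions.
Reversing ODC → still no organism matches.
Reversing LDC → still no organism matches.
Reversing Lactose → still no organism matches.
Reversing PDA → still no organism matches.
Reversing ADH (to −) → unique match: Serratia marcescens.
Reversing MR → still no organism matches.
Reversing ONPG → still no organism matches.
Reversing Indole → still no organism matches.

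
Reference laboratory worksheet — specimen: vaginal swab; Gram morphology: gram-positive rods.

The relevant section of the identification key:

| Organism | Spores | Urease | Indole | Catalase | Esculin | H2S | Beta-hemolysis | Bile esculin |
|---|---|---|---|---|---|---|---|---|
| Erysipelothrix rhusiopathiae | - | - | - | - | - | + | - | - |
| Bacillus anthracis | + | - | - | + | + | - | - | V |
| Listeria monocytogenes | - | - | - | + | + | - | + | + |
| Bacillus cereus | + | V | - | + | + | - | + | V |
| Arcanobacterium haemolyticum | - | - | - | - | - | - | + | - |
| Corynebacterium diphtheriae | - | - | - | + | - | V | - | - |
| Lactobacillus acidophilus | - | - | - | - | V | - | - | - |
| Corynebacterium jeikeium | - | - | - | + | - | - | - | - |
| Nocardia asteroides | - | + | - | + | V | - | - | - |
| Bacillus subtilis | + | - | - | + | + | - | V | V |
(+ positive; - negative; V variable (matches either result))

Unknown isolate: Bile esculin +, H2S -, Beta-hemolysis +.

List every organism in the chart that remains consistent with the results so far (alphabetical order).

Bile esculin +: excludes 6 organisms — 4 left.
H2S -: all 4 remaining candidates are consistent.
Beta-hemolysis +: excludes Bacillus anthracis — 3 left.

Bacillus cereus, Bacillus subtilis, Listeria monocytogenes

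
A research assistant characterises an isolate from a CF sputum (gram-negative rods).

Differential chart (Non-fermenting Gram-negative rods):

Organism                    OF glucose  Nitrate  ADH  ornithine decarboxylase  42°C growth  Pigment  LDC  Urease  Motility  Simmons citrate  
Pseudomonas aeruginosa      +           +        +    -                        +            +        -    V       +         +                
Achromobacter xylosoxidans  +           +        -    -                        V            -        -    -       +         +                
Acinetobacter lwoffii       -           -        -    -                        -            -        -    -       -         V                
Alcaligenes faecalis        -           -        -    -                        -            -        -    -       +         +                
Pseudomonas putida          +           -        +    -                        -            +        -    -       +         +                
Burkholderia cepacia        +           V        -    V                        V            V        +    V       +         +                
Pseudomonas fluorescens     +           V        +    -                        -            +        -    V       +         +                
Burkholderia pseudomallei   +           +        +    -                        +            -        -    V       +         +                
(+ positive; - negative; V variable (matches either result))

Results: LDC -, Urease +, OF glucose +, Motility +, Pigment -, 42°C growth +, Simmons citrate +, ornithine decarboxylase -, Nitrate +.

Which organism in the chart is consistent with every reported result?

Burkholderia pseudomallei

ornithine decarboxylase -: all 8 remaining candidates are consistent.
Urease +: excludes Achromobacter xylosoxidans, Acinetobacter lwoffii, Alcaligenes faecalis, Pseudomonas putida — 4 left.
OF glucose +: all 4 remaining candidates are consistent.
Simmons citrate +: all 4 remaining candidates are consistent.
42°C growth +: excludes Pseudomonas fluorescens — 3 left.
Nitrate +: all 3 remaining candidates are consistent.
Pigment -: excludes Pseudomonas aeruginosa — 2 left.
LDC -: excludes Burkholderia cepacia — 1 left.
Motility +: the one remaining candidate is consistent.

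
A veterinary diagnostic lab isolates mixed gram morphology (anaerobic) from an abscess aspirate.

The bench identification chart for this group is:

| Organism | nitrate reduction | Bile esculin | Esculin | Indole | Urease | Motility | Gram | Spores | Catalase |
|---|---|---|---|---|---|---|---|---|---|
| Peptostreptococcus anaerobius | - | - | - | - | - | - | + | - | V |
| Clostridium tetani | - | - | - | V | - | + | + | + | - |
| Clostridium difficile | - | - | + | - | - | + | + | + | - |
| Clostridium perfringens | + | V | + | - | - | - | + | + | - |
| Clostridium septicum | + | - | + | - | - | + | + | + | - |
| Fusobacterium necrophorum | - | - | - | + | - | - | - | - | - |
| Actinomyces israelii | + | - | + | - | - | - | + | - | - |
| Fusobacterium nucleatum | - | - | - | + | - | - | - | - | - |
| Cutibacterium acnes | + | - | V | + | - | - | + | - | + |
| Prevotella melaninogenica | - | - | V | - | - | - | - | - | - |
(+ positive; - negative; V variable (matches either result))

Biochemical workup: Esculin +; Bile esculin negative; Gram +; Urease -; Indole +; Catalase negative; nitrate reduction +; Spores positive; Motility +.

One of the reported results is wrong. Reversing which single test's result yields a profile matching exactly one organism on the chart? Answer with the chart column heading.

As reported, no row in the chart matches all 9 reactions.
Reversing Esculin → still no organism matches.
Reversing Catalase → still no organism matches.
Reversing Gram → still no organism matches.
Reversing Motility → still no organism matches.
Reversing Urease → still no organism matches.
Reversing nitrate reduction → still no organism matches.
Reversing Indole (to -) → unique match: Clostridium septicum.
Reversing Spores → still no organism matches.
Reversing Bile esculin → still no organism matches.

Indole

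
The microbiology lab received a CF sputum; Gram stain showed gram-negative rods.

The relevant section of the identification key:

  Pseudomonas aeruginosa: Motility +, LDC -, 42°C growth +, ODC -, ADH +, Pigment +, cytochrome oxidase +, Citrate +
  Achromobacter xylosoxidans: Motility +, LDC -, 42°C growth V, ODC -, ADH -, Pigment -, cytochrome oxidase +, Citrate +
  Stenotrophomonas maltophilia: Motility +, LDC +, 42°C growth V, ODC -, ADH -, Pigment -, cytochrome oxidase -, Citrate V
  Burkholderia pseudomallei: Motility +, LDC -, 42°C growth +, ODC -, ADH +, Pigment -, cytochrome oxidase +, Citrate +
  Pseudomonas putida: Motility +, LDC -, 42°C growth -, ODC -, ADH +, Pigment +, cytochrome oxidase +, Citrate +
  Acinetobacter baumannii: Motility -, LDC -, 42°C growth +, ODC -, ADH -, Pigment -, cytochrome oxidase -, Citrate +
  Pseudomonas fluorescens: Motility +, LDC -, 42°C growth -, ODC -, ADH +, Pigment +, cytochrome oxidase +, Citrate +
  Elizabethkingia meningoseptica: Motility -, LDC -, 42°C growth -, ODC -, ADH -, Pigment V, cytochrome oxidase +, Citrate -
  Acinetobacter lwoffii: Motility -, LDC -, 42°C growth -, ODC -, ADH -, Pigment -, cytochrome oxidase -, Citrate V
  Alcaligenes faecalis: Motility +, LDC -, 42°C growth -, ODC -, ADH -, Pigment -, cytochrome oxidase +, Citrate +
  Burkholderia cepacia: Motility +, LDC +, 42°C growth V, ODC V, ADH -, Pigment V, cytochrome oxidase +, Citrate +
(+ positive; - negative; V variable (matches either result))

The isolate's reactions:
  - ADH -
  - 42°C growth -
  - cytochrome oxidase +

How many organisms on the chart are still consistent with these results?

4

ADH -: excludes Pseudomonas aeruginosa, Burkholderia pseudomallei, Pseudomonas putida, Pseudomonas fluorescens — 7 left.
42°C growth -: excludes Acinetobacter baumannii — 6 left.
cytochrome oxidase +: excludes Stenotrophomonas maltophilia, Acinetobacter lwoffii — 4 left.
Still consistent: Achromobacter xylosoxidans, Alcaligenes faecalis, Burkholderia cepacia, Elizabethkingia meningoseptica.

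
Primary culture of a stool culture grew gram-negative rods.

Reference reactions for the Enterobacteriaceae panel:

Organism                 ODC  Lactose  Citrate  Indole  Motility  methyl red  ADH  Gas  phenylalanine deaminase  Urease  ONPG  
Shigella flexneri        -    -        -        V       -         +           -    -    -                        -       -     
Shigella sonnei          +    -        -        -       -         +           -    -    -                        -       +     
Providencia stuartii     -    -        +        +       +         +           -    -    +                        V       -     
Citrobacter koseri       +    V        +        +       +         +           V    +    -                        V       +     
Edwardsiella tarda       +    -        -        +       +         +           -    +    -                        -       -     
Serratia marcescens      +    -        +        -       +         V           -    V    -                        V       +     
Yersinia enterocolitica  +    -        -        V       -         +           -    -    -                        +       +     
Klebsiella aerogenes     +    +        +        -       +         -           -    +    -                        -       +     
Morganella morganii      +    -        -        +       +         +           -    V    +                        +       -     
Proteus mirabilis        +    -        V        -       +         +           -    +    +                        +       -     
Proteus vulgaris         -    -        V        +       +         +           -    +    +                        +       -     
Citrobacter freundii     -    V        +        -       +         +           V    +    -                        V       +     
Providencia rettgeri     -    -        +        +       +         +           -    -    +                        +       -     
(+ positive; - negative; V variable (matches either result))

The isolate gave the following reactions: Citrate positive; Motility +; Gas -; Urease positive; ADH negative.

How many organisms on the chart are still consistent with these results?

Motility +: excludes Shigella flexneri, Shigella sonnei, Yersinia enterocolitica — 10 left.
Urease +: excludes Edwardsiella tarda, Klebsiella aerogenes — 8 left.
ADH -: all 8 remaining candidates are consistent.
Gas -: excludes Citrobacter koseri, Proteus mirabilis, Proteus vulgaris, Citrobacter freundii — 4 left.
Citrate +: excludes Morganella morganii — 3 left.
Still consistent: Providencia rettgeri, Providencia stuartii, Serratia marcescens.

3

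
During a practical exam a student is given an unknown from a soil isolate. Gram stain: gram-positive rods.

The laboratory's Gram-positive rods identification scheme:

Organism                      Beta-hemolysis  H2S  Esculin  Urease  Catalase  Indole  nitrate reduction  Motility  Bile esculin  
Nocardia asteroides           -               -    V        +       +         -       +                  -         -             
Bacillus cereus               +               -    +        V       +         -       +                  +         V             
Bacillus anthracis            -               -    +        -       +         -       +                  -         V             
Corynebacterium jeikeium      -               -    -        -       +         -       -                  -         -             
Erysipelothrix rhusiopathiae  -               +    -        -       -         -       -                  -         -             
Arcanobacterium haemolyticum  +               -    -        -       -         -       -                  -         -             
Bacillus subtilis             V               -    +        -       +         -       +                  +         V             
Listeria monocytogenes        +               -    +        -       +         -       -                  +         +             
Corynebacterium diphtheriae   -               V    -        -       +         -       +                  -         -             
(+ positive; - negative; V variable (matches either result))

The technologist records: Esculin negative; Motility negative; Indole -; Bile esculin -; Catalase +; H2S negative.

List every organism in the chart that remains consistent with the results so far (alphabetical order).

Motility -: excludes Bacillus cereus, Bacillus subtilis, Listeria monocytogenes — 6 left.
H2S -: excludes Erysipelothrix rhusiopathiae — 5 left.
Indole -: all 5 remaining candidates are consistent.
Esculin -: excludes Bacillus anthracis — 4 left.
Bile esculin -: all 4 remaining candidates are consistent.
Catalase +: excludes Arcanobacterium haemolyticum — 3 left.

Corynebacterium diphtheriae, Corynebacterium jeikeium, Nocardia asteroides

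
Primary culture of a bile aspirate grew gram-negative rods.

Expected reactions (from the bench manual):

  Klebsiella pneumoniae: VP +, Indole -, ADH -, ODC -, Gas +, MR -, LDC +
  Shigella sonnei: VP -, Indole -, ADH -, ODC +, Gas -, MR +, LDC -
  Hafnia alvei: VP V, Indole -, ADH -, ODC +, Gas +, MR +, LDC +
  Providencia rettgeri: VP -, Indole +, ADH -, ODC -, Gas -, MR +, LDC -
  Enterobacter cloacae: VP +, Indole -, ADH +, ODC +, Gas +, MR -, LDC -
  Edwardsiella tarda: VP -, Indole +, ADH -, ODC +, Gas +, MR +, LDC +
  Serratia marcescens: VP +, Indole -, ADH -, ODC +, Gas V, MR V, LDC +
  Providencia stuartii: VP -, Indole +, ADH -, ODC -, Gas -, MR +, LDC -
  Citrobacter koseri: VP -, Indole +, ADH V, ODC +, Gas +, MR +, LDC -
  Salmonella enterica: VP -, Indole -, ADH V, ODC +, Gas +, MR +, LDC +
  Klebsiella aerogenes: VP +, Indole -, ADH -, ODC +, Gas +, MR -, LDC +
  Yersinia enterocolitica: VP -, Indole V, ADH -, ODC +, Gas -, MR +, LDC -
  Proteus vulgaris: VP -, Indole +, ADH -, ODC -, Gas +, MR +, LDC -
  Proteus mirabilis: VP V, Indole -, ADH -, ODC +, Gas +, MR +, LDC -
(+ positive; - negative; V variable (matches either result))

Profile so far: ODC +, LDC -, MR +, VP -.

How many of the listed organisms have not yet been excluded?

MR +: excludes Klebsiella pneumoniae, Enterobacter cloacae, Klebsiella aerogenes — 11 left.
VP -: excludes Serratia marcescens — 10 left.
LDC -: excludes Hafnia alvei, Edwardsiella tarda, Salmonella enterica — 7 left.
ODC +: excludes Providencia rettgeri, Providencia stuartii, Proteus vulgaris — 4 left.
Still consistent: Citrobacter koseri, Proteus mirabilis, Shigella sonnei, Yersinia enterocolitica.

4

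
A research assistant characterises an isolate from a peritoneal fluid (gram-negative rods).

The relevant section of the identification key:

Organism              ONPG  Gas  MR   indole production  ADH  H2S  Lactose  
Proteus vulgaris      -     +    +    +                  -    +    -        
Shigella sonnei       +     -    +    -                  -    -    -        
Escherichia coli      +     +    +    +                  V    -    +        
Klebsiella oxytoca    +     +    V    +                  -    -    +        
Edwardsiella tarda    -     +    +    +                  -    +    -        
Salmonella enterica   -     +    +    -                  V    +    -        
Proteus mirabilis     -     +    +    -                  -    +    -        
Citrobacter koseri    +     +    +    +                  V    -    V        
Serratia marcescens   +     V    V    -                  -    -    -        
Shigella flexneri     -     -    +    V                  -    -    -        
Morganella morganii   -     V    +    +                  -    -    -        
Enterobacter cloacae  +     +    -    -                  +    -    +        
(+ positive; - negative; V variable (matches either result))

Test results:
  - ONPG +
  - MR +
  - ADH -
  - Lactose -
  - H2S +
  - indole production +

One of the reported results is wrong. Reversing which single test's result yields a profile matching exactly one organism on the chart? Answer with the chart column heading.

As reported, no row in the chart matches all 6 reactions.
Reversing ADH → still no organism matches.
Reversing ONPG → 2 organisms match (not unique).
Reversing indole production → still no organism matches.
Reversing Lactose → still no organism matches.
Reversing MR → still no organism matches.
Reversing H2S (to -) → unique match: Citrobacter koseri.

H2S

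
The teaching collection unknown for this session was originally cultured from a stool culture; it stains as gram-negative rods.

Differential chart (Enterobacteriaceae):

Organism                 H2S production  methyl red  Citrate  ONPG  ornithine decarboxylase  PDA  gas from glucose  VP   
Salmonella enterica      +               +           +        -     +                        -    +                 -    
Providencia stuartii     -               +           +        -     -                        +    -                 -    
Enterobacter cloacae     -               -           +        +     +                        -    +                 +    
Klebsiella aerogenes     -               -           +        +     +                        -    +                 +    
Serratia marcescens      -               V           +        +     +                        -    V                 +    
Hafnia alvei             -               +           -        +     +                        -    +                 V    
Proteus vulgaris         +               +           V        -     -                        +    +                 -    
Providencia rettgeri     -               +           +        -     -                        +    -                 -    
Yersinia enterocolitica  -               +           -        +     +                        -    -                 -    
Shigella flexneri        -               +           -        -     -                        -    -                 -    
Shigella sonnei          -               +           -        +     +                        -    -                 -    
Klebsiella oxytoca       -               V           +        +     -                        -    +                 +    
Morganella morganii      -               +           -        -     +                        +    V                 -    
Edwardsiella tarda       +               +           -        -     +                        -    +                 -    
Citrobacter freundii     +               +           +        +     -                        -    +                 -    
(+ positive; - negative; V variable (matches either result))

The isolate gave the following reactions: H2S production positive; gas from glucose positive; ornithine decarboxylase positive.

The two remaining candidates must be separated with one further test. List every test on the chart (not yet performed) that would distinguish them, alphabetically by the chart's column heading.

Citrate

ornithine decarboxylase +: excludes 6 organisms — 9 left.
gas from glucose +: excludes Yersinia enterocolitica, Shigella sonnei — 7 left.
H2S production +: excludes 5 organisms — 2 left.
Two candidates remain: Edwardsiella tarda and Salmonella enterica.
  methyl red: + vs + — same for both, does not separate.
  Citrate: Edwardsiella tarda -, Salmonella enterica + — discriminates.
  ONPG: - vs - — same for both, does not separate.
  PDA: - vs - — same for both, does not separate.
  VP: - vs - — same for both, does not separate.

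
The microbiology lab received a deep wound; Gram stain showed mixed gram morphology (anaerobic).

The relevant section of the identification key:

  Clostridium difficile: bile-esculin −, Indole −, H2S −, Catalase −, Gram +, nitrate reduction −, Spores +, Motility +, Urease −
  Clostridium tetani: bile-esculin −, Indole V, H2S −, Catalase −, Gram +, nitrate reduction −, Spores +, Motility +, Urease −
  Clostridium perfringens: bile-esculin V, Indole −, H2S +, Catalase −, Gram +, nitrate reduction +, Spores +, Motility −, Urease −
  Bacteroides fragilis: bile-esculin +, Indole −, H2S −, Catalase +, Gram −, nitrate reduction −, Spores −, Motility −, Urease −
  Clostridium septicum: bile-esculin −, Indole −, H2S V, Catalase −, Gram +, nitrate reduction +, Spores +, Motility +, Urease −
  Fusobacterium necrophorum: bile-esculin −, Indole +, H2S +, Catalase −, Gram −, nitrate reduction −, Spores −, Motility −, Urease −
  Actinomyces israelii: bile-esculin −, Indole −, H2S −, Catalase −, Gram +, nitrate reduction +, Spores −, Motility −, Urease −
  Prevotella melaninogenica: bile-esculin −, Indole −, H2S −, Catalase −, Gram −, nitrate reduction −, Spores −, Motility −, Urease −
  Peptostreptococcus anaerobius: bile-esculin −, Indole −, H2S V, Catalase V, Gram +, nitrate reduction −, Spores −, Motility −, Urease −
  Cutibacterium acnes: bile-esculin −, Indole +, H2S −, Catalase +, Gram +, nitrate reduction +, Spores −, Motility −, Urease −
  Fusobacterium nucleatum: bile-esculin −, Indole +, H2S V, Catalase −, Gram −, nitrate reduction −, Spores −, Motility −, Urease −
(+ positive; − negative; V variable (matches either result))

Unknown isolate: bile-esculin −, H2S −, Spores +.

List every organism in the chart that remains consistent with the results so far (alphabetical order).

Clostridium difficile, Clostridium septicum, Clostridium tetani

H2S −: excludes Clostridium perfringens, Fusobacterium necrophorum — 9 left.
Spores +: excludes 6 organisms — 3 left.
bile-esculin −: all 3 remaining candidates are consistent.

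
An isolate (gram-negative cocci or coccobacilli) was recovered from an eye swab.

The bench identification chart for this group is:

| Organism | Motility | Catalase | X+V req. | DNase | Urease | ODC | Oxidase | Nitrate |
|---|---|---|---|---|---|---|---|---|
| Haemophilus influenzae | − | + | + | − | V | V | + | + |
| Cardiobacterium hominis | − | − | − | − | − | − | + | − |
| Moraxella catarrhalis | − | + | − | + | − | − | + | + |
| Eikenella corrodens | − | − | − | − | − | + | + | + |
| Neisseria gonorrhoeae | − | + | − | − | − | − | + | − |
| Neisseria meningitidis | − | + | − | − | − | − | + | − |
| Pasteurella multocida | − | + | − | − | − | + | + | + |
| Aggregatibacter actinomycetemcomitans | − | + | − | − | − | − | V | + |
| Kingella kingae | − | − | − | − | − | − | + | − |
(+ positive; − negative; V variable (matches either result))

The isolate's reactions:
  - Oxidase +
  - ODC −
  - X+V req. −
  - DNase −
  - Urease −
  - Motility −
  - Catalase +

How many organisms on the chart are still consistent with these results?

3

Motility −: all 9 remaining candidates are consistent.
Catalase +: excludes Cardiobacterium hominis, Eikenella corrodens, Kingella kingae — 6 left.
Oxidase +: all 6 remaining candidates are consistent.
Urease −: all 6 remaining candidates are consistent.
ODC −: excludes Pasteurella multocida — 5 left.
X+V req. −: excludes Haemophilus influenzae — 4 left.
DNase −: excludes Moraxella catarrhalis — 3 left.
Still consistent: Aggregatibacter actinomycetemcomitans, Neisseria gonorrhoeae, Neisseria meningitidis.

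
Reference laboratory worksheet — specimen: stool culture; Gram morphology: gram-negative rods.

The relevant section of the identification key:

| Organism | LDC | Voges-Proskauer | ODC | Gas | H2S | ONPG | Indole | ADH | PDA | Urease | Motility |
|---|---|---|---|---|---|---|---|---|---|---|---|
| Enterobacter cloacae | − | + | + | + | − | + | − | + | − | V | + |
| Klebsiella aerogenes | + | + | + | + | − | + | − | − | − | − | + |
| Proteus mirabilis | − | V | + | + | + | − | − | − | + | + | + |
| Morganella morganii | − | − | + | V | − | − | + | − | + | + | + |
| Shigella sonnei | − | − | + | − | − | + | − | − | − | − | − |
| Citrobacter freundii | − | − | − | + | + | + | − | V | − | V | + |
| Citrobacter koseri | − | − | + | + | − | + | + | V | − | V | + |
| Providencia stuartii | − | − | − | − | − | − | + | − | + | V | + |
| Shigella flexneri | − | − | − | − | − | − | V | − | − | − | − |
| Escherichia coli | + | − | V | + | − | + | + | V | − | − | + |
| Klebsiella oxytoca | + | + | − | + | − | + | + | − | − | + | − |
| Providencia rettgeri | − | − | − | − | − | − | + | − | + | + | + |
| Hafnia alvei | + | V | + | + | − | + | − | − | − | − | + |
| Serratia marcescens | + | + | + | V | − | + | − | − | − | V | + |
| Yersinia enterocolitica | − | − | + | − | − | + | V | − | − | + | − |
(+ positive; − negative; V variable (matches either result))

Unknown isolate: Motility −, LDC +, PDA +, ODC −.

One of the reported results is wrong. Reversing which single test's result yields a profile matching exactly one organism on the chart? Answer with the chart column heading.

As reported, no row in the chart matches all 4 reactions.
Reversing LDC → still no organism matches.
Reversing Motility → still no organism matches.
Reversing PDA (to −) → unique match: Klebsiella oxytoca.
Reversing ODC → still no organism matches.

PDA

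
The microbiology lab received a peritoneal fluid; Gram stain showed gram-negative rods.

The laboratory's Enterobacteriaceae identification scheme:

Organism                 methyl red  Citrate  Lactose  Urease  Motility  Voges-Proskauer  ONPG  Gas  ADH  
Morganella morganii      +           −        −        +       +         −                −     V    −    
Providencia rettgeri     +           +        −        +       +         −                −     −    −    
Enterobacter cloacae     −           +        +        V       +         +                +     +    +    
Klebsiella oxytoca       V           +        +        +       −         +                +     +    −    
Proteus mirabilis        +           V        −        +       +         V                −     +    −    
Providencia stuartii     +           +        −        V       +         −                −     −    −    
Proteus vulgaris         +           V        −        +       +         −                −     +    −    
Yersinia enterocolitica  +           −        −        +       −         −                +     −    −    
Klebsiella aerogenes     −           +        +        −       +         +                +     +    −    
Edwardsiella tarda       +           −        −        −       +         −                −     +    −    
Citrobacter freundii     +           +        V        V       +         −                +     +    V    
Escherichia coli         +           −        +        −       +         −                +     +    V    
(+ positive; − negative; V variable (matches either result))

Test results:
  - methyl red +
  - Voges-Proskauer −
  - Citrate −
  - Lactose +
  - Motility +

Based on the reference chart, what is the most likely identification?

Citrate −: excludes 6 organisms — 6 left.
Motility +: excludes Yersinia enterocolitica — 5 left.
Voges-Proskauer −: all 5 remaining candidates are consistent.
Lactose +: excludes Morganella morganii, Proteus mirabilis, Proteus vulgaris, Edwardsiella tarda — 1 left.
methyl red +: the one remaining candidate is consistent.

Escherichia coli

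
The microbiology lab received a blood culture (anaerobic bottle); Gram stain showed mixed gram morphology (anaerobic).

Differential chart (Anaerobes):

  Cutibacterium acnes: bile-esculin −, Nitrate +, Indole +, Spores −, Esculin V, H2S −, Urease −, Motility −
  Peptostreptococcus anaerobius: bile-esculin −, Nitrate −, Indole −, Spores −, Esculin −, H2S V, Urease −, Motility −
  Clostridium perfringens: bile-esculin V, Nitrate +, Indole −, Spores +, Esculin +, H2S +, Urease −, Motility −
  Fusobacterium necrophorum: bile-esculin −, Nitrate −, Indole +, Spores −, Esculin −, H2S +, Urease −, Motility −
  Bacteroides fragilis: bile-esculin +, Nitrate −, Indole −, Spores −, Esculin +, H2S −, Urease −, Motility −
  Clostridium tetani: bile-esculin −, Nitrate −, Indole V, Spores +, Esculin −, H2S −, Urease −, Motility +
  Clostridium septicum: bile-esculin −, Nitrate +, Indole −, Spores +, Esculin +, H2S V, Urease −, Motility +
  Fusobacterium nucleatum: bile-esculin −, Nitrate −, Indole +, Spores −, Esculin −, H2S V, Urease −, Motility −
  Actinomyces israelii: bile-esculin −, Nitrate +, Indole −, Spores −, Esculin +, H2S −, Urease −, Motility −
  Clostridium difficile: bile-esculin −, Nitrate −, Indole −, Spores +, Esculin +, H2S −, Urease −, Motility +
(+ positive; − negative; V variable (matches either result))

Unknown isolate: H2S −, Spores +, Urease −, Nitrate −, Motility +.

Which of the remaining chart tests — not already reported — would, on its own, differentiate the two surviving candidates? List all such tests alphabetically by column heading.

Spores +: excludes 6 organisms — 4 left.
Motility +: excludes Clostridium perfringens — 3 left.
Urease −: all 3 remaining candidates are consistent.
H2S −: all 3 remaining candidates are consistent.
Nitrate −: excludes Clostridium septicum — 2 left.
Two candidates remain: Clostridium difficile and Clostridium tetani.
  bile-esculin: − vs − — same for both, does not separate.
  Indole: − vs V — variable for at least one, does not separate.
  Esculin: Clostridium difficile +, Clostridium tetani − — discriminates.

Esculin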